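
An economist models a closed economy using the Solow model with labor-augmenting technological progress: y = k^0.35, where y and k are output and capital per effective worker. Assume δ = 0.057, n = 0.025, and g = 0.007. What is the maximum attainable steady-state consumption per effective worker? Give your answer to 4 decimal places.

The effective depreciation rate is n + g + δ = 0.025 + 0.007 + 0.057 = 0.089.
At the golden rule the marginal product of capital equals n+g+δ: 0.35·k^(0.35−1) = 0.089. Solving, k_gold = (0.35/0.089)^(1/0.65) ≈ 8.2203.
y_gold = 8.2203^0.35 ≈ 2.0903.
c_gold = y_gold − (n+g+δ)·k_gold = 2.0903 − 0.089·8.2203 ≈ 1.3587.

c_gold ≈ 1.3587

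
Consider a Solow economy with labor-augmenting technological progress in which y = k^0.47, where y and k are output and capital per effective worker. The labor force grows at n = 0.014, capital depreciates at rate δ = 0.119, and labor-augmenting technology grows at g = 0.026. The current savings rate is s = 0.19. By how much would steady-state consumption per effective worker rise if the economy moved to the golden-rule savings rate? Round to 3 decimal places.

The effective depreciation rate is n + g + δ = 0.014 + 0.026 + 0.119 = 0.159.
Current steady state (s = 0.19): k* = (0.19/0.159)^(1/0.53) ≈ 1.3994, y* = 1.3994^0.47 ≈ 1.1711, c* = (1−0.19)·1.1711 ≈ 0.9486.
Maximizing c = f(k) − (n+g+δ)·k gives f'(k) = n+g+δ, i.e. 0.47·k^(0.47−1) = 0.159, so k_gold = (0.47/0.159)^(1/0.53) ≈ 7.7288.
y_gold = 7.7288^0.47 ≈ 2.6147, c_gold = y_gold − 0.159·k_gold ≈ 1.3858.
Gain: Δc = 1.3858 − 0.9486 ≈ 0.4372.

Δc ≈ 0.437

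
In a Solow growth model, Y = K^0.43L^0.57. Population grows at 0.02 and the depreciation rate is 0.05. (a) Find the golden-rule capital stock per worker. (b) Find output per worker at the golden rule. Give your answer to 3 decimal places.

Capital per worker breaks even when investment replaces (n + δ)·k; here n + δ = 0.07.
Setting f'(k) = n+δ gives 0.43·k^(0.43−1) = 0.07, hence k_gold = (0.43/0.07)^(1/0.57) ≈ 24.1605.
y_gold = 24.1605^0.43 ≈ 3.9331.

(a) k_gold ≈ 24.161; (b) y_gold ≈ 3.933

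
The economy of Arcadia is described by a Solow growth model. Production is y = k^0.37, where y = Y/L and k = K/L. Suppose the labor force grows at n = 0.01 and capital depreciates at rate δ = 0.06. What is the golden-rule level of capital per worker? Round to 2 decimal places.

Capital per worker breaks even when investment replaces (n + δ)·k; here n + δ = 0.07.
Setting f'(k) = n+δ gives 0.37·k^(0.37−1) = 0.07, hence k_gold = (0.37/0.07)^(1/0.63) ≈ 14.0535.

k_gold ≈ 14.05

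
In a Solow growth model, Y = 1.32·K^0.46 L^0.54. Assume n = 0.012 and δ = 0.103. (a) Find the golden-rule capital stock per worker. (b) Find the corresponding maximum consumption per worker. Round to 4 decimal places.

The effective depreciation rate is n + δ = 0.012 + 0.103 = 0.115.
Setting f'(k) = n+δ gives 0.46·1.32·k^(0.46−1) = 0.115, hence k_gold = (0.46·1.32/0.115)^(1/0.54) ≈ 21.7877.
y_gold = 1.32·21.7877^0.46 ≈ 5.4469; c_gold = y_gold − 0.115·k_gold ≈ 2.9413.

(a) k_gold ≈ 21.7877; (b) c_gold ≈ 2.9413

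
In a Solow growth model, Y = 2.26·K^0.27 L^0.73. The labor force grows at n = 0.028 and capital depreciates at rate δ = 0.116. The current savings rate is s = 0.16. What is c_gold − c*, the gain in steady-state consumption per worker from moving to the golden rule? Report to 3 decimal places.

Δc ≈ 0.146

Capital per worker breaks even when investment replaces (n + δ)·k; here n + δ = 0.144.
Current steady state (s = 0.16): k* = (0.16·2.26/0.144)^(1/0.73) ≈ 3.5299, y* = 2.26·3.5299^0.27 ≈ 3.1769, c* = (1−0.16)·3.1769 ≈ 2.6686.
Setting f'(k) = n+δ gives 0.27·2.26·k^(0.27−1) = 0.144, hence k_gold = (0.27·2.26/0.144)^(1/0.73) ≈ 7.2286.
y_gold = 2.26·7.2286^0.27 ≈ 3.8553, c_gold = y_gold − 0.144·k_gold ≈ 2.8143.
Gain: Δc = 2.8143 − 2.6686 ≈ 0.1457.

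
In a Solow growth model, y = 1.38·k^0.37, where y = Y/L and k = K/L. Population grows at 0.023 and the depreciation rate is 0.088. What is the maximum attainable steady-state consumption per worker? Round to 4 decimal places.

The effective depreciation rate is n + δ = 0.023 + 0.088 = 0.111.
At the golden rule the marginal product of capital equals n+δ: 0.37·1.38·k^(0.37−1) = 0.111. Solving, k_gold = (0.37·1.38/0.111)^(1/0.63) ≈ 11.2719.
y_gold = 1.38·11.2719^0.37 ≈ 3.3816.
c_gold = y_gold − (n+δ)·k_gold = 3.3816 − 0.111·11.2719 ≈ 2.1304.

c_gold ≈ 2.1304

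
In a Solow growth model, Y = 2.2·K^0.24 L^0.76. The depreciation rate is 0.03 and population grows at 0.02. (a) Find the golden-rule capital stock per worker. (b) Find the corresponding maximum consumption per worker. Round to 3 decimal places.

n + δ = 0.02 + 0.03 = 0.05.
Golden rule sets MPK = n+δ: 0.24·2.2·k^(0.24−1) = 0.05, so k_gold = (0.24·2.2/0.05)^(1/0.76) ≈ 22.2293.
y_gold = 2.2·22.2293^0.24 ≈ 4.6311; c_gold = y_gold − 0.05·k_gold ≈ 3.5196.

(a) k_gold ≈ 22.229; (b) c_gold ≈ 3.520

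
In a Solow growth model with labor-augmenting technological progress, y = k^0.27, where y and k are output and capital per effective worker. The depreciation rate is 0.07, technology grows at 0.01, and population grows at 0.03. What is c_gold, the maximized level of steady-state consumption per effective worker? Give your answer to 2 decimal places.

c_gold ≈ 1.02

Break-even investment rate: n + g + δ = 0.03 + 0.01 + 0.07 = 0.11.
Golden rule sets MPK = n+g+δ: 0.27·k^(0.27−1) = 0.11, so k_gold = (0.27/0.11)^(1/0.73) ≈ 3.4214.
y_gold = 3.4214^0.27 ≈ 1.3939.
c_gold = y_gold − (n+g+δ)·k_gold = 1.3939 − 0.11·3.4214 ≈ 1.0176.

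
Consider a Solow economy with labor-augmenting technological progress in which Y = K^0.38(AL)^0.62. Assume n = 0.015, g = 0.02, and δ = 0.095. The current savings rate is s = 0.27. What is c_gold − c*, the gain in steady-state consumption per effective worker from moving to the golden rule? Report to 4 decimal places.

Δc ≈ 0.0539

Capital per effective worker breaks even when investment replaces (n + g + δ)·k; here n + g + δ = 0.13.
Current steady state (s = 0.27): k* = (0.27/0.13)^(1/0.62) ≈ 3.2506, y* = 3.2506^0.38 ≈ 1.5651, c* = (1−0.27)·1.5651 ≈ 1.1425.
Maximizing c = f(k) − (n+g+δ)·k gives f'(k) = n+g+δ, i.e. 0.38·k^(0.38−1) = 0.13, so k_gold = (0.38/0.13)^(1/0.62) ≈ 5.6410.
y_gold = 5.6410^0.38 ≈ 1.9298, c_gold = y_gold − 0.13·k_gold ≈ 1.1965.
Gain: Δc = 1.1965 − 1.1425 ≈ 0.0539.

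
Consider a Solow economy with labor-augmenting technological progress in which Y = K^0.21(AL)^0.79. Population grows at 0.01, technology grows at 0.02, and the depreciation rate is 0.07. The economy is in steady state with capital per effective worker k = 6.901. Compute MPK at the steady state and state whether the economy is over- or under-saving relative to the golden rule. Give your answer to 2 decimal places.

over-saving; MPK ≈ 0.05

Capital per effective worker breaks even when investment replaces (n + g + δ)·k; here n + g + δ = 0.1.
MPK = 0.21·k^(0.21−1) = 0.21·6.901^(-0.79) ≈ 0.0457.
MPK < 0.1, so the economy is dynamically inefficient (over-saving).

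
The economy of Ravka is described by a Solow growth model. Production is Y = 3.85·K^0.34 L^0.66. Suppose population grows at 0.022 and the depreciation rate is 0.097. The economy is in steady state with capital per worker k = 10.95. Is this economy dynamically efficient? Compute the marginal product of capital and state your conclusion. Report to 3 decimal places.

Break-even investment rate: n + δ = 0.022 + 0.097 = 0.119.
MPK = 0.34·3.85·k^(0.34−1) = 0.34·3.85·10.95^(-0.66) ≈ 0.2697.
MPK > 0.119, so the economy is dynamically efficient (under-saving).

dynamically efficient; MPK ≈ 0.270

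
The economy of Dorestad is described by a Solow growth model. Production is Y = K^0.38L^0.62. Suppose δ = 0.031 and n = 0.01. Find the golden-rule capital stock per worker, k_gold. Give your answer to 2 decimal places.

n + δ = 0.01 + 0.031 = 0.041.
Maximizing c = f(k) − (n+δ)·k gives f'(k) = n+δ, i.e. 0.38·k^(0.38−1) = 0.041, so k_gold = (0.38/0.041)^(1/0.62) ≈ 36.2808.

k_gold ≈ 36.28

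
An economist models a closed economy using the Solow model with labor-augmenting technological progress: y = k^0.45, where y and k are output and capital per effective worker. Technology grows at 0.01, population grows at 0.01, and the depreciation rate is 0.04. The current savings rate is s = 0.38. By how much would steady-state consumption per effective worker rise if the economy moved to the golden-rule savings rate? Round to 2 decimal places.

Δc ≈ 0.05

n + g + δ = 0.01 + 0.01 + 0.04 = 0.06.
Current steady state (s = 0.38): k* = (0.38/0.06)^(1/0.55) ≈ 28.6757, y* = 28.6757^0.45 ≈ 4.5277, c* = (1−0.38)·4.5277 ≈ 2.8072.
Golden rule sets MPK = n+g+δ: 0.45·k^(0.45−1) = 0.06, so k_gold = (0.45/0.06)^(1/0.55) ≈ 38.9960.
y_gold = 38.9960^0.45 ≈ 5.1995, c_gold = y_gold − 0.06·k_gold ≈ 2.8597.
Gain: Δc = 2.8597 − 2.8072 ≈ 0.0525.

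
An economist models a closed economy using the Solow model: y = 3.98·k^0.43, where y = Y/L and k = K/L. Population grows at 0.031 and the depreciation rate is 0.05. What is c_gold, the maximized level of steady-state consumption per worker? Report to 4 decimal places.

n + δ = 0.031 + 0.05 = 0.081.
Setting f'(k) = n+δ gives 0.43·3.98·k^(0.43−1) = 0.081, hence k_gold = (0.43·3.98/0.081)^(1/0.57) ≈ 211.0217.
y_gold = 3.98·211.0217^0.43 ≈ 39.7506.
c_gold = y_gold − (n+δ)·k_gold = 39.7506 − 0.081·211.0217 ≈ 22.6578.

c_gold ≈ 22.6578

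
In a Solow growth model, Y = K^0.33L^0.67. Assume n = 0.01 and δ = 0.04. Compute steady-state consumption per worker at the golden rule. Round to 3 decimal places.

n + δ = 0.01 + 0.04 = 0.05.
Setting f'(k) = n+δ gives 0.33·k^(0.33−1) = 0.05, hence k_gold = (0.33/0.05)^(1/0.67) ≈ 16.7186.
y_gold = 16.7186^0.33 ≈ 2.5331.
c_gold = y_gold − (n+δ)·k_gold = 2.5331 − 0.05·16.7186 ≈ 1.6972.

c_gold ≈ 1.697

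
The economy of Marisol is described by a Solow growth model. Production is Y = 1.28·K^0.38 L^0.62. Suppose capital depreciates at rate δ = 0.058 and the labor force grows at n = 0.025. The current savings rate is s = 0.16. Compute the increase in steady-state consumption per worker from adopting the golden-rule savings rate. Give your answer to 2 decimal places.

Capital per worker breaks even when investment replaces (n + δ)·k; here n + δ = 0.083.
Current steady state (s = 0.16): k* = (0.16·1.28/0.083)^(1/0.62) ≈ 4.2920, y* = 1.28·4.2920^0.38 ≈ 2.2265, c* = (1−0.16)·2.2265 ≈ 1.8703.
Golden rule sets MPK = n+δ: 0.38·1.28·k^(0.38−1) = 0.083, so k_gold = (0.38·1.28/0.083)^(1/0.62) ≈ 17.3210.
y_gold = 1.28·17.3210^0.38 ≈ 3.7833, c_gold = y_gold − 0.083·k_gold ≈ 2.3456.
Gain: Δc = 2.3456 − 1.8703 ≈ 0.4754.

Δc ≈ 0.48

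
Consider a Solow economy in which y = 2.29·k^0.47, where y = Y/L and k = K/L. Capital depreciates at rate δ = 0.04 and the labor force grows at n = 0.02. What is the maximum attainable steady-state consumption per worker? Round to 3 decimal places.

c_gold ≈ 15.702

Capital per worker breaks even when investment replaces (n + δ)·k; here n + δ = 0.06.
Golden rule sets MPK = n+δ: 0.47·2.29·k^(0.47−1) = 0.06, so k_gold = (0.47·2.29/0.06)^(1/0.53) ≈ 232.0741.
y_gold = 2.29·232.0741^0.47 ≈ 29.6265.
c_gold = y_gold − (n+δ)·k_gold = 29.6265 − 0.06·232.0741 ≈ 15.7020.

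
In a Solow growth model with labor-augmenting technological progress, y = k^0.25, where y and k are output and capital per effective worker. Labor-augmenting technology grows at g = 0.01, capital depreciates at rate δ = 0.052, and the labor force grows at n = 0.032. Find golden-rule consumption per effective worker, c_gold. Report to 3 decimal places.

n + g + δ = 0.032 + 0.01 + 0.052 = 0.094.
Setting f'(k) = n+g+δ gives 0.25·k^(0.25−1) = 0.094, hence k_gold = (0.25/0.094)^(1/0.75) ≈ 3.6848.
y_gold = 3.6848^0.25 ≈ 1.3855.
c_gold = y_gold − (n+g+δ)·k_gold = 1.3855 − 0.094·3.6848 ≈ 1.0391.

c_gold ≈ 1.039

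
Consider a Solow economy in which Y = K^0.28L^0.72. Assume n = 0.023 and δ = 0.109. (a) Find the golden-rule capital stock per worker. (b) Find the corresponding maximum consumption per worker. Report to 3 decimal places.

Break-even investment rate: n + δ = 0.023 + 0.109 = 0.132.
Golden rule sets MPK = n+δ: 0.28·k^(0.28−1) = 0.132, so k_gold = (0.28/0.132)^(1/0.72) ≈ 2.8418.
y_gold = 2.8418^0.28 ≈ 1.3397; c_gold = y_gold − 0.132·k_gold ≈ 0.9646.

(a) k_gold ≈ 2.842; (b) c_gold ≈ 0.965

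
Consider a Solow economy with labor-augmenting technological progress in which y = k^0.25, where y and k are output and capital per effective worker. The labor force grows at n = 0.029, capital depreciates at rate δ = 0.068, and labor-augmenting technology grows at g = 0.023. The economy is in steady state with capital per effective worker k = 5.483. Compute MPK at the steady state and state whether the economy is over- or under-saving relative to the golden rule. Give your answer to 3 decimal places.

n + g + δ = 0.029 + 0.023 + 0.068 = 0.12.
MPK = 0.25·k^(0.25−1) = 0.25·5.483^(-0.75) ≈ 0.0698.
MPK < 0.12, so the economy is dynamically inefficient (over-saving).

over-saving; MPK ≈ 0.070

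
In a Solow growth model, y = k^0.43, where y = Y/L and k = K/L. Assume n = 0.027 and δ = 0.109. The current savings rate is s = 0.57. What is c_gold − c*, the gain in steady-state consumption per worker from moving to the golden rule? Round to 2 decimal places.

The effective depreciation rate is n + δ = 0.027 + 0.109 = 0.136.
Current steady state (s = 0.57): k* = (0.57/0.136)^(1/0.57) ≈ 12.3543, y* = 12.3543^0.43 ≈ 2.9477, c* = (1−0.57)·2.9477 ≈ 1.2675.
Setting f'(k) = n+δ gives 0.43·k^(0.43−1) = 0.136, hence k_gold = (0.43/0.136)^(1/0.57) ≈ 7.5348.
y_gold = 7.5348^0.43 ≈ 2.3831, c_gold = y_gold − 0.136·k_gold ≈ 1.3584.
Gain: Δc = 1.3584 − 1.2675 ≈ 0.0909.

Δc ≈ 0.09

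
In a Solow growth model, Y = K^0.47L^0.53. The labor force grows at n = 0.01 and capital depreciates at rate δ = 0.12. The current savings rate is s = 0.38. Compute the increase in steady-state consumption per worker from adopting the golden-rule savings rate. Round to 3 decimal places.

Δc ≈ 0.052

The effective depreciation rate is n + δ = 0.01 + 0.12 = 0.13.
Current steady state (s = 0.38): k* = (0.38/0.13)^(1/0.53) ≈ 7.5674, y* = 7.5674^0.47 ≈ 2.5888, c* = (1−0.38)·2.5888 ≈ 1.6051.
At the golden rule the marginal product of capital equals n+δ: 0.47·k^(0.47−1) = 0.13. Solving, k_gold = (0.47/0.13)^(1/0.53) ≈ 11.3011.
y_gold = 11.3011^0.47 ≈ 3.1258, c_gold = y_gold − 0.13·k_gold ≈ 1.6567.
Gain: Δc = 1.6567 − 1.6051 ≈ 0.0516.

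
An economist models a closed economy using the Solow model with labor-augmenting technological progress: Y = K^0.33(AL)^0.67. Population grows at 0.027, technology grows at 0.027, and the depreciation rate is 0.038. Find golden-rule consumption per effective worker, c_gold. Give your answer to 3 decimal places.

c_gold ≈ 1.257

Break-even investment rate: n + g + δ = 0.027 + 0.027 + 0.038 = 0.092.
Maximizing c = f(k) − (n+g+δ)·k gives f'(k) = n+g+δ, i.e. 0.33·k^(0.33−1) = 0.092, so k_gold = (0.33/0.092)^(1/0.67) ≈ 6.7290.
y_gold = 6.7290^0.33 ≈ 1.8760.
c_gold = y_gold − (n+g+δ)·k_gold = 1.8760 − 0.092·6.7290 ≈ 1.2569.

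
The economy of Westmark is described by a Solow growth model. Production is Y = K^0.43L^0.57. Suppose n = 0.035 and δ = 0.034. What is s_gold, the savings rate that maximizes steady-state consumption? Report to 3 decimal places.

s_gold = 0.430

Capital per worker breaks even when investment replaces (n + δ)·k; here n + δ = 0.069.
At the golden rule MPK = n+δ, and in any Cobb-Douglas steady state s = (n+δ)·k/y = MPK·k/y = capital's share 0.43.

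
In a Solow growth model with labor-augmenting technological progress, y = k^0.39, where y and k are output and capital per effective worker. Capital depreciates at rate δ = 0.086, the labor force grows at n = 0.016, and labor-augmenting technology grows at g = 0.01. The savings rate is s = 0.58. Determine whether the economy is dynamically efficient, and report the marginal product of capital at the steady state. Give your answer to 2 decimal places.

Capital per effective worker breaks even when investment replaces (n + g + δ)·k; here n + g + δ = 0.112.
Steady-state k*: s·k^0.39 = 0.112·k gives k* = (0.58/0.112)^(1/0.61) ≈ 14.8196.
MPK = 0.39·14.8196^(-0.61) ≈ 0.0753.
MPK < n+g+δ = 0.112, so the economy is dynamically inefficient (over-saving).

dynamically inefficient; MPK ≈ 0.08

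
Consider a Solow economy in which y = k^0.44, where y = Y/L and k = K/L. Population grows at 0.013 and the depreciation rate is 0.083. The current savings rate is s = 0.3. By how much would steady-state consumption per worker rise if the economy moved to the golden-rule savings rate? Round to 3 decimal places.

Δc ≈ 0.139

The effective depreciation rate is n + δ = 0.013 + 0.083 = 0.096.
Current steady state (s = 0.3): k* = (0.3/0.096)^(1/0.56) ≈ 7.6500, y* = 7.6500^0.44 ≈ 2.4480, c* = (1−0.3)·2.4480 ≈ 1.7136.
Maximizing c = f(k) − (n+δ)·k gives f'(k) = n+δ, i.e. 0.44·k^(0.44−1) = 0.096, so k_gold = (0.44/0.096)^(1/0.56) ≈ 15.1594.
y_gold = 15.1594^0.44 ≈ 3.3075, c_gold = y_gold − 0.096·k_gold ≈ 1.8522.
Gain: Δc = 1.8522 − 1.7136 ≈ 0.1386.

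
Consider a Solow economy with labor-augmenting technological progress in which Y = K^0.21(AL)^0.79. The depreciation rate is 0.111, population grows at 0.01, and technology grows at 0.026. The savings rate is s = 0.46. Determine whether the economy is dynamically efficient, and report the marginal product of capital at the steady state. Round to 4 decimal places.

dynamically inefficient; MPK ≈ 0.0671

Break-even investment rate: n + g + δ = 0.01 + 0.026 + 0.111 = 0.147.
Steady-state k*: s·k^0.21 = 0.147·k gives k* = (0.46/0.147)^(1/0.79) ≈ 4.2378.
MPK = 0.21·4.2378^(-0.79) ≈ 0.0671.
MPK < n+g+δ = 0.147, so the economy is dynamically inefficient (over-saving).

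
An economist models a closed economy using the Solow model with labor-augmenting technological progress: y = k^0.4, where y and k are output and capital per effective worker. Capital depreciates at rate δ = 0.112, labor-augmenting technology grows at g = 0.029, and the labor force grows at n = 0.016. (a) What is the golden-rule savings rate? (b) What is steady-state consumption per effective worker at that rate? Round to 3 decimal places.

The effective depreciation rate is n + g + δ = 0.016 + 0.029 + 0.112 = 0.157.
For Cobb-Douglas, s_gold equals capital's share: s_gold = 0.4.
Maximizing c = f(k) − (n+g+δ)·k gives f'(k) = n+g+δ, i.e. 0.4·k^(0.4−1) = 0.157, so k_gold = (0.4/0.157)^(1/0.6) ≈ 4.7526.
y_gold = 4.7526^0.4 ≈ 1.8654; c_gold = (1−0.4)·y_gold ≈ 1.1192.

(a) s_gold = 0.400; (b) c_gold ≈ 1.119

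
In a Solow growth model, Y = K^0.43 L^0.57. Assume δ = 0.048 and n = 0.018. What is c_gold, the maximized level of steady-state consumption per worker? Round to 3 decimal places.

c_gold ≈ 2.344

Break-even investment rate: n + δ = 0.018 + 0.048 = 0.066.
At the golden rule the marginal product of capital equals n+δ: 0.43·k^(0.43−1) = 0.066. Solving, k_gold = (0.43/0.066)^(1/0.57) ≈ 26.7878.
y_gold = 26.7878^0.43 ≈ 4.1116.
c_gold = y_gold − (n+δ)·k_gold = 4.1116 − 0.066·26.7878 ≈ 2.3436.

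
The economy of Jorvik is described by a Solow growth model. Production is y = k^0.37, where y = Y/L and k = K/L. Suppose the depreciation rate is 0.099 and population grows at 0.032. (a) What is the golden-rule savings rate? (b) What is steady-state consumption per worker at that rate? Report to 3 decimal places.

(a) s_gold = 0.370; (b) c_gold ≈ 1.159

Break-even investment rate: n + δ = 0.032 + 0.099 = 0.131.
For Cobb-Douglas, s_gold equals capital's share: s_gold = 0.37.
At the golden rule the marginal product of capital equals n+δ: 0.37·k^(0.37−1) = 0.131. Solving, k_gold = (0.37/0.131)^(1/0.63) ≈ 5.1971.
y_gold = 5.1971^0.37 ≈ 1.8401; c_gold = (1−0.37)·y_gold ≈ 1.1592.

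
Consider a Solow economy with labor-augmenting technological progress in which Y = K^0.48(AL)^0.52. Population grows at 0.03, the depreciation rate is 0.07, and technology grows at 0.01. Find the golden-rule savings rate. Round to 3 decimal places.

The effective depreciation rate is n + g + δ = 0.03 + 0.01 + 0.07 = 0.11.
At the golden rule MPK = n+g+δ, and in any Cobb-Douglas steady state s = (n+g+δ)·k/y = MPK·k/y = capital's share 0.48.

s_gold = 0.480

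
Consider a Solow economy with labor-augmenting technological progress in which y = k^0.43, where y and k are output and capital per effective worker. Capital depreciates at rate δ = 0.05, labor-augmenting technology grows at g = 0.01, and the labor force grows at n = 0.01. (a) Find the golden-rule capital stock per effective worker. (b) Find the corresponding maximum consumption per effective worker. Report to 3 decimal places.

Capital per effective worker breaks even when investment replaces (n + g + δ)·k; here n + g + δ = 0.07.
Maximizing c = f(k) − (n+g+δ)·k gives f'(k) = n+g+δ, i.e. 0.43·k^(0.43−1) = 0.07, so k_gold = (0.43/0.07)^(1/0.57) ≈ 24.1605.
y_gold = 24.1605^0.43 ≈ 3.9331; c_gold = y_gold − 0.07·k_gold ≈ 2.2419.

(a) k_gold ≈ 24.161; (b) c_gold ≈ 2.242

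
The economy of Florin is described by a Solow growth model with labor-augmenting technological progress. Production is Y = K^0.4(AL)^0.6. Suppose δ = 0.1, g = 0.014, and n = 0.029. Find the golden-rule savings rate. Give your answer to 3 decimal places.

Break-even investment rate: n + g + δ = 0.029 + 0.014 + 0.1 = 0.143.
At the golden rule MPK = n+g+δ, and in any Cobb-Douglas steady state s = (n+g+δ)·k/y = MPK·k/y = capital's share 0.4.

s_gold = 0.400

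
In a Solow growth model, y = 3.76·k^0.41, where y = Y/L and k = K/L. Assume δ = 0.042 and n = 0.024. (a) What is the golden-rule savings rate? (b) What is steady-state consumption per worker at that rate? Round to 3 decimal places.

n + δ = 0.024 + 0.042 = 0.066.
For Cobb-Douglas, s_gold equals capital's share: s_gold = 0.41.
Maximizing c = f(k) − (n+δ)·k gives f'(k) = n+δ, i.e. 0.41·3.76·k^(0.41−1) = 0.066, so k_gold = (0.41·3.76/0.066)^(1/0.59) ≈ 208.6263.
y_gold = 3.76·208.6263^0.41 ≈ 33.5837; c_gold = (1−0.41)·y_gold ≈ 19.8144.

(a) s_gold = 0.410; (b) c_gold ≈ 19.814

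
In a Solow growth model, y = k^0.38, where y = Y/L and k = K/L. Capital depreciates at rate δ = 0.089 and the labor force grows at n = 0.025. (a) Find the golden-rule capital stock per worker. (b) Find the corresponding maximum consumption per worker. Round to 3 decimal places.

(a) k_gold ≈ 6.972; (b) c_gold ≈ 1.297

n + δ = 0.025 + 0.089 = 0.114.
At the golden rule the marginal product of capital equals n+δ: 0.38·k^(0.38−1) = 0.114. Solving, k_gold = (0.38/0.114)^(1/0.62) ≈ 6.9719.
y_gold = 6.9719^0.38 ≈ 2.0916; c_gold = y_gold − 0.114·k_gold ≈ 1.2968.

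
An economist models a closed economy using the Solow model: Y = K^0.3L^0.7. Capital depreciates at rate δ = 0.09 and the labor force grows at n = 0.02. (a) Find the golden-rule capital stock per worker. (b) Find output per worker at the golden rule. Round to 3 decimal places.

(a) k_gold ≈ 4.192; (b) y_gold ≈ 1.537

Break-even investment rate: n + δ = 0.02 + 0.09 = 0.11.
At the golden rule the marginal product of capital equals n+δ: 0.3·k^(0.3−1) = 0.11. Solving, k_gold = (0.3/0.11)^(1/0.7) ≈ 4.1925.
y_gold = 4.1925^0.3 ≈ 1.5372.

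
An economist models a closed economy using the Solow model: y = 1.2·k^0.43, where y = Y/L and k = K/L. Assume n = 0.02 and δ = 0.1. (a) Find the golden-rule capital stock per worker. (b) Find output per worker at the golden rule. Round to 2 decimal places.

(a) k_gold ≈ 12.92; (b) y_gold ≈ 3.61

n + δ = 0.02 + 0.1 = 0.12.
Maximizing c = f(k) − (n+δ)·k gives f'(k) = n+δ, i.e. 0.43·1.2·k^(0.43−1) = 0.12, so k_gold = (0.43·1.2/0.12)^(1/0.57) ≈ 12.9225.
y_gold = 1.2·12.9225^0.43 ≈ 3.6063.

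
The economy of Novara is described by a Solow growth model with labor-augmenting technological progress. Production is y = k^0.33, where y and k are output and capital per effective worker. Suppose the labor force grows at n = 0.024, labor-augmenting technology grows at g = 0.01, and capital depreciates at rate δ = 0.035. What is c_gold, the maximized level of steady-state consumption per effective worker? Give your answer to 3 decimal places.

c_gold ≈ 1.448

The effective depreciation rate is n + g + δ = 0.024 + 0.01 + 0.035 = 0.069.
Maximizing c = f(k) − (n+g+δ)·k gives f'(k) = n+g+δ, i.e. 0.33·k^(0.33−1) = 0.069, so k_gold = (0.33/0.069)^(1/0.67) ≈ 10.3377.
y_gold = 10.3377^0.33 ≈ 2.1615.
c_gold = y_gold − (n+g+δ)·k_gold = 2.1615 − 0.069·10.3377 ≈ 1.4482.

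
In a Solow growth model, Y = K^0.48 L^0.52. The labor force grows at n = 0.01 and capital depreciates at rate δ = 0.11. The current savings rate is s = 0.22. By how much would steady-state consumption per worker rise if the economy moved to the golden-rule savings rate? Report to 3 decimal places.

Δc ≈ 0.505

The effective depreciation rate is n + δ = 0.01 + 0.11 = 0.12.
Current steady state (s = 0.22): k* = (0.22/0.12)^(1/0.52) ≈ 3.2080, y* = 3.2080^0.48 ≈ 1.7498, c* = (1−0.22)·1.7498 ≈ 1.3649.
At the golden rule the marginal product of capital equals n+δ: 0.48·k^(0.48−1) = 0.12. Solving, k_gold = (0.48/0.12)^(1/0.52) ≈ 14.3816.
y_gold = 14.3816^0.48 ≈ 3.5954, c_gold = y_gold − 0.12·k_gold ≈ 1.8696.
Gain: Δc = 1.8696 − 1.3649 ≈ 0.5048.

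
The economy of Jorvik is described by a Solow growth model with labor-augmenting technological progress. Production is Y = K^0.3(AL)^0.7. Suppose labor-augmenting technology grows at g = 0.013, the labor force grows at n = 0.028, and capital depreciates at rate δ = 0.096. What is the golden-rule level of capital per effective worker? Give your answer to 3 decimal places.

Capital per effective worker breaks even when investment replaces (n + g + δ)·k; here n + g + δ = 0.137.
Golden rule sets MPK = n+g+δ: 0.3·k^(0.3−1) = 0.137, so k_gold = (0.3/0.137)^(1/0.7) ≈ 3.0640.

k_gold ≈ 3.064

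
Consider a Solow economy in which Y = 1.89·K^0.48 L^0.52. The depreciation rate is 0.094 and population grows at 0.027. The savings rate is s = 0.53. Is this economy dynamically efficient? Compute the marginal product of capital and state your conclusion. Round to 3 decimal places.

dynamically inefficient; MPK ≈ 0.110

Break-even investment rate: n + δ = 0.027 + 0.094 = 0.121.
Steady-state k*: s·A·k^0.48 = 0.121·k gives k* = (0.53·1.89/0.121)^(1/0.52) ≈ 58.2496.
MPK = 0.48·1.89·58.2496^(-0.52) ≈ 0.1096.
MPK < n+δ = 0.121, so the economy is dynamically inefficient (over-saving).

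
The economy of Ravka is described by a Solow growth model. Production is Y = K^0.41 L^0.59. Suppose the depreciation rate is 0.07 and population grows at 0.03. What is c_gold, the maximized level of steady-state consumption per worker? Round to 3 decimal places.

c_gold ≈ 1.573

The effective depreciation rate is n + δ = 0.03 + 0.07 = 0.1.
Setting f'(k) = n+δ gives 0.41·k^(0.41−1) = 0.1, hence k_gold = (0.41/0.1)^(1/0.59) ≈ 10.9299.
y_gold = 10.9299^0.41 ≈ 2.6658.
c_gold = y_gold − (n+δ)·k_gold = 2.6658 − 0.1·10.9299 ≈ 1.5728.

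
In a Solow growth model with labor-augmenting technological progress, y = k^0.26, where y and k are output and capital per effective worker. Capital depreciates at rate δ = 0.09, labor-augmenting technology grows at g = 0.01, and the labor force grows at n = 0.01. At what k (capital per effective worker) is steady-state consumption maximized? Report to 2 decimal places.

k_gold ≈ 3.20

n + g + δ = 0.01 + 0.01 + 0.09 = 0.11.
At the golden rule the marginal product of capital equals n+g+δ: 0.26·k^(0.26−1) = 0.11. Solving, k_gold = (0.26/0.11)^(1/0.74) ≈ 3.1977.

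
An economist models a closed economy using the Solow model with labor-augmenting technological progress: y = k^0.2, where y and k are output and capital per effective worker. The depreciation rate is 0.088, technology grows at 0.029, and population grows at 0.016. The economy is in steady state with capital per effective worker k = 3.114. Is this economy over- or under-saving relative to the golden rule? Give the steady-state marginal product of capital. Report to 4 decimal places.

Capital per effective worker breaks even when investment replaces (n + g + δ)·k; here n + g + δ = 0.133.
MPK = 0.2·k^(0.2−1) = 0.2·3.114^(-0.8) ≈ 0.0806.
MPK < 0.133, so the economy is dynamically inefficient (over-saving).

over-saving; MPK ≈ 0.0806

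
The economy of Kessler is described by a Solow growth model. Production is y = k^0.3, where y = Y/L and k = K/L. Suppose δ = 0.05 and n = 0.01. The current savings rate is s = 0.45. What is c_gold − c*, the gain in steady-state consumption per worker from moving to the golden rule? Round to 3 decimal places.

Δc ≈ 0.091

The effective depreciation rate is n + δ = 0.01 + 0.05 = 0.06.
Current steady state (s = 0.45): k* = (0.45/0.06)^(1/0.7) ≈ 17.7864, y* = 17.7864^0.3 ≈ 2.3715, c* = (1−0.45)·2.3715 ≈ 1.3043.
Golden rule sets MPK = n+δ: 0.3·k^(0.3−1) = 0.06, so k_gold = (0.3/0.06)^(1/0.7) ≈ 9.9662.
y_gold = 9.9662^0.3 ≈ 1.9932, c_gold = y_gold − 0.06·k_gold ≈ 1.3953.
Gain: Δc = 1.3953 − 1.3043 ≈ 0.0909.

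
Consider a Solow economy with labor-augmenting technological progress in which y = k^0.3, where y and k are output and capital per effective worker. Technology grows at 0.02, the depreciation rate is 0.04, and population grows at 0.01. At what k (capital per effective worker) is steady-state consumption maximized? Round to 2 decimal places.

The effective depreciation rate is n + g + δ = 0.01 + 0.02 + 0.04 = 0.07.
Maximizing c = f(k) − (n+g+δ)·k gives f'(k) = n+g+δ, i.e. 0.3·k^(0.3−1) = 0.07, so k_gold = (0.3/0.07)^(1/0.7) ≈ 7.9963.

k_gold ≈ 8.00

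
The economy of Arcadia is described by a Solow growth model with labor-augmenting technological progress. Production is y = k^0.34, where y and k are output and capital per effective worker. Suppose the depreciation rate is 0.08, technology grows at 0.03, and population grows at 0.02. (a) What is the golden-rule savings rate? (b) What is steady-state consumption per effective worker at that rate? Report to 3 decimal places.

n + g + δ = 0.02 + 0.03 + 0.08 = 0.13.
For Cobb-Douglas, s_gold equals capital's share: s_gold = 0.34.
Setting f'(k) = n+g+δ gives 0.34·k^(0.34−1) = 0.13, hence k_gold = (0.34/0.13)^(1/0.66) ≈ 4.2917.
y_gold = 4.2917^0.34 ≈ 1.6409; c_gold = (1−0.34)·y_gold ≈ 1.0830.

(a) s_gold = 0.340; (b) c_gold ≈ 1.083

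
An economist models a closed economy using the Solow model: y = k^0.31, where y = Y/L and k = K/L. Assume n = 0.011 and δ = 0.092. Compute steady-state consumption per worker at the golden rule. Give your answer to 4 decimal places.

c_gold ≈ 1.1320

The effective depreciation rate is n + δ = 0.011 + 0.092 = 0.103.
Maximizing c = f(k) − (n+δ)·k gives f'(k) = n+δ, i.e. 0.31·k^(0.31−1) = 0.103, so k_gold = (0.31/0.103)^(1/0.69) ≈ 4.9376.
y_gold = 4.9376^0.31 ≈ 1.6405.
c_gold = y_gold − (n+δ)·k_gold = 1.6405 − 0.103·4.9376 ≈ 1.1320.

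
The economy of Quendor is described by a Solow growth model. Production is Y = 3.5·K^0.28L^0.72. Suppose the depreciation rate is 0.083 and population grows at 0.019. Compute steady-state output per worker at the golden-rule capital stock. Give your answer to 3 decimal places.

y_gold ≈ 8.437

Break-even investment rate: n + δ = 0.019 + 0.083 = 0.102.
At the golden rule the marginal product of capital equals n+δ: 0.28·3.5·k^(0.28−1) = 0.102. Solving, k_gold = (0.28·3.5/0.102)^(1/0.72) ≈ 23.1610.
Output: y_gold = 3.5·k_gold^0.28 = 3.5·23.1610^0.28 ≈ 8.4372.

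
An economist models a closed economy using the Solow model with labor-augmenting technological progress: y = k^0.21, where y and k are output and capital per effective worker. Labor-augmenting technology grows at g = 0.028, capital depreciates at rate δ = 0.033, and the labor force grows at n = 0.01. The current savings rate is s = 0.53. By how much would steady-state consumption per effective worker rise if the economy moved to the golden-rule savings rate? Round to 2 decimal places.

Δc ≈ 0.25

Break-even investment rate: n + g + δ = 0.01 + 0.028 + 0.033 = 0.071.
Current steady state (s = 0.53): k* = (0.53/0.071)^(1/0.79) ≈ 12.7375, y* = 12.7375^0.21 ≈ 1.7063, c* = (1−0.53)·1.7063 ≈ 0.8020.
Setting f'(k) = n+g+δ gives 0.21·k^(0.21−1) = 0.071, hence k_gold = (0.21/0.071)^(1/0.79) ≈ 3.9460.
y_gold = 3.9460^0.21 ≈ 1.3341, c_gold = y_gold − 0.071·k_gold ≈ 1.0539.
Gain: Δc = 1.0539 − 0.8020 ≈ 0.2520.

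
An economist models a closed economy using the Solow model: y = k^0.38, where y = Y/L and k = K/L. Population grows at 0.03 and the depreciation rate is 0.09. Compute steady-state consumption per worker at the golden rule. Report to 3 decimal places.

The effective depreciation rate is n + δ = 0.03 + 0.09 = 0.12.
Golden rule sets MPK = n+δ: 0.38·k^(0.38−1) = 0.12, so k_gold = (0.38/0.12)^(1/0.62) ≈ 6.4183.
y_gold = 6.4183^0.38 ≈ 2.0268.
c_gold = y_gold − (n+δ)·k_gold = 2.0268 − 0.12·6.4183 ≈ 1.2566.

c_gold ≈ 1.257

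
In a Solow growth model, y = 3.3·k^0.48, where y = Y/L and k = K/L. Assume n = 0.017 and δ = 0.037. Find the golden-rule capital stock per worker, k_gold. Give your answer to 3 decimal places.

The effective depreciation rate is n + δ = 0.017 + 0.037 = 0.054.
Maximizing c = f(k) − (n+δ)·k gives f'(k) = n+δ, i.e. 0.48·3.3·k^(0.48−1) = 0.054, so k_gold = (0.48·3.3/0.054)^(1/0.52) ≈ 663.5121.

k_gold ≈ 663.512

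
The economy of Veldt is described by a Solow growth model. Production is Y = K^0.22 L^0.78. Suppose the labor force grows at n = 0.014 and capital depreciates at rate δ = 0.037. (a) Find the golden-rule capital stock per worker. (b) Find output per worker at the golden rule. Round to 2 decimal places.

The effective depreciation rate is n + δ = 0.014 + 0.037 = 0.051.
Setting f'(k) = n+δ gives 0.22·k^(0.22−1) = 0.051, hence k_gold = (0.22/0.051)^(1/0.78) ≈ 6.5150.
y_gold = 6.5150^0.22 ≈ 1.5103.

(a) k_gold ≈ 6.51; (b) y_gold ≈ 1.51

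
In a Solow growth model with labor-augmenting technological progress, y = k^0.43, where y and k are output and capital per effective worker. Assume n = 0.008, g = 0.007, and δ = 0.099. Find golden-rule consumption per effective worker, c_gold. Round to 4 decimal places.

c_gold ≈ 1.5518

Capital per effective worker breaks even when investment replaces (n + g + δ)·k; here n + g + δ = 0.114.
Maximizing c = f(k) − (n+g+δ)·k gives f'(k) = n+g+δ, i.e. 0.43·k^(0.43−1) = 0.114, so k_gold = (0.43/0.114)^(1/0.57) ≈ 10.2687.
y_gold = 10.2687^0.43 ≈ 2.7224.
c_gold = y_gold − (n+g+δ)·k_gold = 2.7224 − 0.114·10.2687 ≈ 1.5518.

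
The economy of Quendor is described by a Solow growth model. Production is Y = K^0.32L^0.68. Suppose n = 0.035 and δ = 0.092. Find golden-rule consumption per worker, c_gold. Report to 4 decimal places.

c_gold ≈ 1.0505

The effective depreciation rate is n + δ = 0.035 + 0.092 = 0.127.
Golden rule sets MPK = n+δ: 0.32·k^(0.32−1) = 0.127, so k_gold = (0.32/0.127)^(1/0.68) ≈ 3.8924.
y_gold = 3.8924^0.32 ≈ 1.5448.
c_gold = y_gold − (n+δ)·k_gold = 1.5448 − 0.127·3.8924 ≈ 1.0505.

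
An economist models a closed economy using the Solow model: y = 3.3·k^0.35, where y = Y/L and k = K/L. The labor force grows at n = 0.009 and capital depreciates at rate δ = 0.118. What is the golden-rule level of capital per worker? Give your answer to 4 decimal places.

k_gold ≈ 29.8568

The effective depreciation rate is n + δ = 0.009 + 0.118 = 0.127.
Golden rule sets MPK = n+δ: 0.35·3.3·k^(0.35−1) = 0.127, so k_gold = (0.35·3.3/0.127)^(1/0.65) ≈ 29.8568.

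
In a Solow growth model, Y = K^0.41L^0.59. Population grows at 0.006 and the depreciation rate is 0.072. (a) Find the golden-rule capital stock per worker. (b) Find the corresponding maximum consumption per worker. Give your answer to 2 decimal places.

Capital per worker breaks even when investment replaces (n + δ)·k; here n + δ = 0.078.
Golden rule sets MPK = n+δ: 0.41·k^(0.41−1) = 0.078, so k_gold = (0.41/0.078)^(1/0.59) ≈ 16.6536.
y_gold = 16.6536^0.41 ≈ 3.1682; c_gold = y_gold − 0.078·k_gold ≈ 1.8693.

(a) k_gold ≈ 16.65; (b) c_gold ≈ 1.87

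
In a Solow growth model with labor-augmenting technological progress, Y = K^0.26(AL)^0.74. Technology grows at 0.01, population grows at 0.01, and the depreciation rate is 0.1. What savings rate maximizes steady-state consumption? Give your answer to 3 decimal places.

Capital per effective worker breaks even when investment replaces (n + g + δ)·k; here n + g + δ = 0.12.
At the golden rule MPK = n+g+δ, and in any Cobb-Douglas steady state s = (n+g+δ)·k/y = MPK·k/y = capital's share 0.26.

s_gold = 0.260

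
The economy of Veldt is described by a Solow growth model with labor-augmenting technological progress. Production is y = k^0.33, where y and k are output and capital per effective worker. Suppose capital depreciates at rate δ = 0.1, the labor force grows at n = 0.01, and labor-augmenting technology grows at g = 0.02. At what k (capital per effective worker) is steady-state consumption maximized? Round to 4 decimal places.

k_gold ≈ 4.0164

n + g + δ = 0.01 + 0.02 + 0.1 = 0.13.
Setting f'(k) = n+g+δ gives 0.33·k^(0.33−1) = 0.13, hence k_gold = (0.33/0.13)^(1/0.67) ≈ 4.0164.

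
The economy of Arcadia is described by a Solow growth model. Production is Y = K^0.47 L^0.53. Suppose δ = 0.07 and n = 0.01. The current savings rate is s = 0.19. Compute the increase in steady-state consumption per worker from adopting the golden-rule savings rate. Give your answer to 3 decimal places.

n + δ = 0.01 + 0.07 = 0.08.
Current steady state (s = 0.19): k* = (0.19/0.08)^(1/0.53) ≈ 5.1145, y* = 5.1145^0.47 ≈ 2.1535, c* = (1−0.19)·2.1535 ≈ 1.7443.
Setting f'(k) = n+δ gives 0.47·k^(0.47−1) = 0.08, hence k_gold = (0.47/0.08)^(1/0.53) ≈ 28.2461.
y_gold = 28.2461^0.47 ≈ 4.8078, c_gold = y_gold − 0.08·k_gold ≈ 2.5482.
Gain: Δc = 2.5482 − 1.7443 ≈ 0.8039.

Δc ≈ 0.804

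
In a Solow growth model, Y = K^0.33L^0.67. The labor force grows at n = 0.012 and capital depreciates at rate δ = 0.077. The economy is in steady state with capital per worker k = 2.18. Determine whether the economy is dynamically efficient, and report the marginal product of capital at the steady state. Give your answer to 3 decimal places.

dynamically efficient; MPK ≈ 0.196

The effective depreciation rate is n + δ = 0.012 + 0.077 = 0.089.
MPK = 0.33·k^(0.33−1) = 0.33·2.18^(-0.67) ≈ 0.1958.
MPK > 0.089, so the economy is dynamically efficient (under-saving).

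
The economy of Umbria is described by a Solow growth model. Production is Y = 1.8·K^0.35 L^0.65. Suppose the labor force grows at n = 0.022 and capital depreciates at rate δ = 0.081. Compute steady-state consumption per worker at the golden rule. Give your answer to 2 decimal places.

The effective depreciation rate is n + δ = 0.022 + 0.081 = 0.103.
At the golden rule the marginal product of capital equals n+δ: 0.35·1.8·k^(0.35−1) = 0.103. Solving, k_gold = (0.35·1.8/0.103)^(1/0.65) ≈ 16.2183.
y_gold = 1.8·16.2183^0.35 ≈ 4.7728.
c_gold = y_gold − (n+δ)·k_gold = 4.7728 − 0.103·16.2183 ≈ 3.1023.

c_gold ≈ 3.10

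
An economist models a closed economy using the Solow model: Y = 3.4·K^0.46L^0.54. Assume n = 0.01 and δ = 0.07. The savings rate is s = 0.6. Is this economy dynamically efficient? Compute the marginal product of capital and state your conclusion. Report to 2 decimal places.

dynamically inefficient; MPK ≈ 0.06

The effective depreciation rate is n + δ = 0.01 + 0.07 = 0.08.
Steady-state k*: s·A·k^0.46 = 0.08·k gives k* = (0.6·3.4/0.08)^(1/0.54) ≈ 402.4427.
MPK = 0.46·3.4·402.4427^(-0.54) ≈ 0.0613.
MPK < n+δ = 0.08, so the economy is dynamically inefficient (over-saving).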